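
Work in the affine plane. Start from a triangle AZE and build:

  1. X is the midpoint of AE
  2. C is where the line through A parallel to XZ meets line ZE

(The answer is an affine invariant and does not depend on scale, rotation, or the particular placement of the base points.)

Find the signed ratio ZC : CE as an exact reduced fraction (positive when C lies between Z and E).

Set A = (0, 0), Z = (1, 0), E = (0, 1); any affine frame gives the same invariant.
1. X is the midpoint of AE ⇒ X = (0, 1/2)
2. C is where the line through A parallel to XZ meets line ZE ⇒ C = (2, -1)
C = Z + t·(E−Z) with t = -1, so ZC:CE = t:(1−t) = -1:2

ZC:CE = -1/2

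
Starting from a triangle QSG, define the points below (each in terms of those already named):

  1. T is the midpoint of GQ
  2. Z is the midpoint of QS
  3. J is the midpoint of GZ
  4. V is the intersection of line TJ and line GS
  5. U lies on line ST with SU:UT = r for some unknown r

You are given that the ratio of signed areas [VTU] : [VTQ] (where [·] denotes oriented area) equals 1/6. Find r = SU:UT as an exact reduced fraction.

r = 5

Set Q = (0, 0), S = (1, 0), G = (0, 1); any affine frame gives the same invariant.
1. T is the midpoint of GQ ⇒ T = (0, 1/2)
2. Z is the midpoint of QS ⇒ Z = (1/2, 0)
3. J is the midpoint of GZ ⇒ J = (1/4, 1/2)
4. V is the intersection of line TJ and line GS ⇒ V = (1/2, 1/2)
5. With SU:UT = r, write λ = r/(r+1) so U = S + λ·(T−S); U is affine-linear in λ
Every point depending on U is an affine combination of U and λ-independent points, so each such coordinate is linear in λ; the λ² term in each signed area is a multiple of (T−S)×(T−S) = 0, so 2·[VTU] and 2·[VTQ] are each linear in λ. Evaluating at λ=0 and λ=1:
  2·[VTU] = -1/4·λ + 1/4,   2·[VTQ] = 1/4
So [VTU]:[VTQ] = (-1/4·λ + 1/4) / (1/4). Setting this equal to 1/6:
  -1/4·λ + 1/4 = 1/6·(1/4)  ⇒  λ = 5/6
Then r = λ/(1−λ) = (5/6)/(1/6) = 5. Check: with r = 5, U = (1/6, 5/12) and [VTU]:[VTQ] = 1/6 as required.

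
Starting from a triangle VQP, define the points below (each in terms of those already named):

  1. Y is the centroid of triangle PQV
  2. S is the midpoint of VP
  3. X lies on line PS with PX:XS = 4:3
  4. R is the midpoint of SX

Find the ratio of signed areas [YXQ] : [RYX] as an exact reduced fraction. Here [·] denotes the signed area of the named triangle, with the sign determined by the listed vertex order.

Set V = (0, 0), Q = (1, 0), P = (0, 1); any affine frame gives the same invariant.
1. Y is the centroid of triangle PQV ⇒ Y = (1/3, 1/3)
2. S is the midpoint of VP ⇒ S = (0, 1/2)
3. X lies on line PS with PX:XS = 4:3 ⇒ X = (0, 5/7)
4. R is the midpoint of SX ⇒ R = (0, 17/28)
2·[YXQ] = -1/7, 2·[RYX] = 1/28
[YXQ]:[RYX] = -1/7:1/28 = -4

[YXQ]:[RYX] = -4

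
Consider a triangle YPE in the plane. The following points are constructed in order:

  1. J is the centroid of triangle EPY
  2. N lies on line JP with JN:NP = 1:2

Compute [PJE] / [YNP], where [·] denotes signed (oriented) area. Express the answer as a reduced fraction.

Assign Y = (0, 0), P = (1, 0), E = (0, 1) — the answer is frame-independent, so this choice is without loss of generality.
1. J is the centroid of triangle EPY ⇒ J = (1/3, 1/3)
2. N lies on line JP with JN:NP = 1:2 ⇒ N = (5/9, 2/9)
2·[PJE] = -1/3, 2·[YNP] = -2/9
[PJE]:[YNP] = -1/3:-2/9 = 3/2

[PJE]:[YNP] = 3/2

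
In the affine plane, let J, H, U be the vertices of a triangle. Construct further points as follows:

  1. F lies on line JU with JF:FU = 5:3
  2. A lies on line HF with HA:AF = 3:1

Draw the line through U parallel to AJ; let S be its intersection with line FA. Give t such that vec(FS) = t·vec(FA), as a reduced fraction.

t = -3/5

Work in coordinates with J = (0, 0), H = (1, 0), U = (0, 1).
1. F lies on line JU with JF:FU = 5:3 ⇒ F = (0, 5/8)
2. A lies on line HF with HA:AF = 3:1 ⇒ A = (1/4, 15/32)
through U parallel to AJ: direction (-1/4, -15/32); meets FA at S = (-3/20, 23/32)
S = F + t·(A−F) with t = -3/5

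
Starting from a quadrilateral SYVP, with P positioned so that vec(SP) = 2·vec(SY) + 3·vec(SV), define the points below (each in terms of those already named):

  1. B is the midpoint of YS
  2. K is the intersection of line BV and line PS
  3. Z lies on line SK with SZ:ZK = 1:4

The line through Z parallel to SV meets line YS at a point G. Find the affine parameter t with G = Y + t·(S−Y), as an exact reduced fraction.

t = 33/35

Set S = (0, 0), Y = (1, 0), V = (0, 1), P = (2, 3); any affine frame gives the same invariant.
1. B is the midpoint of YS ⇒ B = (1/2, 0)
2. K is the intersection of line BV and line PS ⇒ K = (2/7, 3/7)
3. Z lies on line SK with SZ:ZK = 1:4 ⇒ Z = (2/35, 3/35)
through Z parallel to SV: direction (0, 1); meets YS at G = (2/35, 0)
G = Y + t·(S−Y) with t = 33/35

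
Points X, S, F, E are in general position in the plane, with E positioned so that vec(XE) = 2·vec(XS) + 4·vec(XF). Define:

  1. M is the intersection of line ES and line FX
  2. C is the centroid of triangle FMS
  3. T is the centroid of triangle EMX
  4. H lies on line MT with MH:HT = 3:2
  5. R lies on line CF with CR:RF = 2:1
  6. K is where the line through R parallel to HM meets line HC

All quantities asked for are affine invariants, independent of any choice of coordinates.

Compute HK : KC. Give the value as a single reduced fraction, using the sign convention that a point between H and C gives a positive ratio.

HK:KC = -11/8

Set X = (0, 0), S = (1, 0), F = (0, 1), E = (2, 4); any affine frame gives the same invariant.
1. M is the intersection of line ES and line FX ⇒ M = (0, -4)
2. C is the centroid of triangle FMS ⇒ C = (1/3, -1)
3. T is the centroid of triangle EMX ⇒ T = (2/3, 0)
4. H lies on line MT with MH:HT = 3:2 ⇒ H = (2/5, -8/5)
5. R lies on line CF with CR:RF = 2:1 ⇒ R = (1/9, 1/3)
6. K is where the line through R parallel to HM meets line HC ⇒ K = (7/45, 3/5)
K = H + t·(C−H) with t = 11/3, so HK:KC = t:(1−t) = 11/3:-8/3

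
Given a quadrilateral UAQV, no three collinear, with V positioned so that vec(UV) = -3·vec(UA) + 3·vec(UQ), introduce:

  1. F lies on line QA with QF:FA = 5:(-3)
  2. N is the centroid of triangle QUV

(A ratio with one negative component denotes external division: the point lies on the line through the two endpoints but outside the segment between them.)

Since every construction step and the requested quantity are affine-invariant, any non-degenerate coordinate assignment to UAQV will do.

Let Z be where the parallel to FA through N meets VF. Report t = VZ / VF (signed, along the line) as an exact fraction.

Set U = (0, 0), A = (1, 0), Q = (0, 1), V = (-3, 3); any affine frame gives the same invariant.
1. F lies on line QA with QF:FA = 5:(-3) ⇒ F = (5/2, -3/2)
2. N is the centroid of triangle QUV ⇒ N = (-1, 4/3)
through N parallel to FA: direction (-3/2, 3/2); meets VF at Z = (-7/6, 3/2)
Z = V + t·(F−V) with t = 1/3

t = 1/3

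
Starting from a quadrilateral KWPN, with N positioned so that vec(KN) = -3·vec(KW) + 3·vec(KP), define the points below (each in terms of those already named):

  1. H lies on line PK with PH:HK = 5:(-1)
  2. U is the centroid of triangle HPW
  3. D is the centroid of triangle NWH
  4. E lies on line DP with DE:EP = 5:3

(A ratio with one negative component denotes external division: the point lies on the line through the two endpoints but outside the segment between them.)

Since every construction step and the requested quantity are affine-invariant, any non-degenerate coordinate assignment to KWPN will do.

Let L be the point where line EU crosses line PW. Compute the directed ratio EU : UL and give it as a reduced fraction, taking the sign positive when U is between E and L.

Set K = (0, 0), W = (1, 0), P = (0, 1), N = (-3, 3); any affine frame gives the same invariant.
1. H lies on line PK with PH:HK = 5:(-1) ⇒ H = (0, -1/4)
2. U is the centroid of triangle HPW ⇒ U = (1/3, 1/4)
3. D is the centroid of triangle NWH ⇒ D = (-2/3, 11/12)
4. E lies on line DP with DE:EP = 5:3 ⇒ E = (-1/4, 31/32)
line EU meets PW at L = (-19/13, 32/13)
U = E + t·(L−E) with t = -13/27, so EU:UL = -13/27:40/27

EU:UL = -13/40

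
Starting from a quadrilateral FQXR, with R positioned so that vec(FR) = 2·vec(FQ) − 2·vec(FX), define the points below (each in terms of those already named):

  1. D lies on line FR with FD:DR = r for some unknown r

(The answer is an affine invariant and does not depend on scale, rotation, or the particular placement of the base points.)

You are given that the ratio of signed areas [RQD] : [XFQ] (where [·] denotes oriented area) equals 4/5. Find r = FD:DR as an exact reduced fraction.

r = 3/2

Assign F = (0, 0), Q = (1, 0), X = (0, 1), R = (2, -2) — the answer is frame-independent, so this choice is without loss of generality.
1. With FD:DR = r, write λ = r/(r+1) so D = F + λ·(R−F); D is affine-linear in λ
Every point depending on D is an affine combination of D and λ-independent points, so each such coordinate is linear in λ; the λ² term in each signed area is a multiple of (R−F)×(R−F) = 0, so 2·[RQD] and 2·[XFQ] are each linear in λ. Evaluating at λ=0 and λ=1:
  2·[RQD] = -2·λ + 2,   2·[XFQ] = 1
So [RQD]:[XFQ] = (-2·λ + 2) / (1). Setting this equal to 4/5:
  -2·λ + 2 = 4/5·(1)  ⇒  λ = 3/5
Then r = λ/(1−λ) = (3/5)/(2/5) = 3/2. Check: with r = 3/2, D = (6/5, -6/5) and [RQD]:[XFQ] = 4/5 as required.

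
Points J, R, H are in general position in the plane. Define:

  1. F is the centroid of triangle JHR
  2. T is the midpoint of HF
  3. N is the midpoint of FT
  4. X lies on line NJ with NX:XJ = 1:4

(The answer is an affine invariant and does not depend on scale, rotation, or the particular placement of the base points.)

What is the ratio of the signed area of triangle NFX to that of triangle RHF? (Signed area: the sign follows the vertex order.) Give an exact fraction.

Choose coordinates J = (0, 0), R = (1, 0), H = (0, 1).
1. F is the centroid of triangle JHR ⇒ F = (1/3, 1/3)
2. T is the midpoint of HF ⇒ T = (1/6, 2/3)
3. N is the midpoint of FT ⇒ N = (1/4, 1/2)
4. X lies on line NJ with NX:XJ = 1:4 ⇒ X = (1/5, 2/5)
2·[NFX] = -1/60, 2·[RHF] = 1/3
[NFX]:[RHF] = -1/60:1/3 = -1/20

[NFX]:[RHF] = -1/20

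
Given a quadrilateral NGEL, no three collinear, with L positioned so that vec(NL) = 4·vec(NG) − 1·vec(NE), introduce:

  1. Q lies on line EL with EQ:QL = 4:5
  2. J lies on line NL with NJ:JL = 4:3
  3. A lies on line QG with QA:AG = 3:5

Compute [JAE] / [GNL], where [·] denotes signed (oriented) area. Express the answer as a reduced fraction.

Work in coordinates with N = (0, 0), G = (1, 0), E = (0, 1), L = (4, -1).
1. Q lies on line EL with EQ:QL = 4:5 ⇒ Q = (16/9, 1/9)
2. J lies on line NL with NJ:JL = 4:3 ⇒ J = (16/7, -4/7)
3. A lies on line QG with QA:AG = 3:5 ⇒ A = (107/72, 5/72)
2·[JAE] = 5/24, 2·[GNL] = 1
[JAE]:[GNL] = 5/24:1 = 5/24

[JAE]:[GNL] = 5/24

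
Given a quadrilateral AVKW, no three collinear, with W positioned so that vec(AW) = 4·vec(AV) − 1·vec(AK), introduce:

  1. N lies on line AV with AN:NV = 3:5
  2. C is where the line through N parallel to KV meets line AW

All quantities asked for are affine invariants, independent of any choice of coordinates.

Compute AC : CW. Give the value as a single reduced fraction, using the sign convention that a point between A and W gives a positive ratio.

Assign A = (0, 0), V = (1, 0), K = (0, 1), W = (4, -1) — the answer is frame-independent, so this choice is without loss of generality.
1. N lies on line AV with AN:NV = 3:5 ⇒ N = (3/8, 0)
2. C is where the line through N parallel to KV meets line AW ⇒ C = (1/2, -1/8)
C = A + t·(W−A) with t = 1/8, so AC:CW = t:(1−t) = 1/8:7/8

AC:CW = 1/7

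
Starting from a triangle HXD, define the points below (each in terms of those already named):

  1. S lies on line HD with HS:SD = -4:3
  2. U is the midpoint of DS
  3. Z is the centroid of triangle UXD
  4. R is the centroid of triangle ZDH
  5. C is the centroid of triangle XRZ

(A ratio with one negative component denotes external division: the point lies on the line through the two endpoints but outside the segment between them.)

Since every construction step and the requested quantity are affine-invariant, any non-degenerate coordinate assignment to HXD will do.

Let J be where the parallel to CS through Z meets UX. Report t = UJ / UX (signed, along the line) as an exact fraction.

Set H = (0, 0), X = (1, 0), D = (0, 1); any affine frame gives the same invariant.
1. S lies on line HD with HS:SD = -4:3 ⇒ S = (0, 4)
2. U is the midpoint of DS ⇒ U = (0, 5/2)
3. Z is the centroid of triangle UXD ⇒ Z = (1/3, 7/6)
4. R is the centroid of triangle ZDH ⇒ R = (1/9, 13/18)
5. C is the centroid of triangle XRZ ⇒ C = (13/27, 17/27)
through Z parallel to CS: direction (-13/27, 91/27); meets UX at J = (2/9, 35/18)
J = U + t·(X−U) with t = 2/9

t = 2/9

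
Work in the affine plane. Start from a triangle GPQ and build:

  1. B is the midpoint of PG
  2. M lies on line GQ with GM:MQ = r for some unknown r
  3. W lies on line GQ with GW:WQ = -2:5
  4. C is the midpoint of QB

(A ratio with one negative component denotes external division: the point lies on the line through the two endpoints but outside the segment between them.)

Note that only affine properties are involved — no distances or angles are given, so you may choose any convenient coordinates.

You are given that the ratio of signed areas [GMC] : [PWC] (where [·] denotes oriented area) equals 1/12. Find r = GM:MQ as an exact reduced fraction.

Choose coordinates G = (0, 0), P = (1, 0), Q = (0, 1).
1. B is the midpoint of PG ⇒ B = (1/2, 0)
2. With GM:MQ = r, write λ = r/(r+1) so M = G + λ·(Q−G); M is affine-linear in λ
3. W lies on line GQ with GW:WQ = -2:5 ⇒ W = (0, -2/3)
4. C is the midpoint of QB ⇒ C = (1/4, 1/2)
Every point depending on M is an affine combination of M and λ-independent points, so each such coordinate is linear in λ; the λ² term in each signed area is a multiple of (Q−G)×(Q−G) = 0, so 2·[GMC] and 2·[PWC] are each linear in λ. Evaluating at λ=0 and λ=1:
  2·[GMC] = -1/4·λ,   2·[PWC] = -1
So [GMC]:[PWC] = (-1/4·λ) / (-1). Setting this equal to 1/12:
  -1/4·λ = 1/12·(-1)  ⇒  λ = 1/3
Then r = λ/(1−λ) = (1/3)/(2/3) = 1/2. Check: with r = 1/2, M = (0, 1/3) and [GMC]:[PWC] = 1/12 as required.

r = 1/2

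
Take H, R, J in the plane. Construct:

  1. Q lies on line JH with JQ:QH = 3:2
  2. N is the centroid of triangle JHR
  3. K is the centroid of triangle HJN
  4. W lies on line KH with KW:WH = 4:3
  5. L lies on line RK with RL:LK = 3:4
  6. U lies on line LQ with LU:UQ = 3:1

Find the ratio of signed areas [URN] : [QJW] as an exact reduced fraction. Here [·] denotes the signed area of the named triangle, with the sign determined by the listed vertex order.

[URN]:[QJW] = -7/4

Choose coordinates H = (0, 0), R = (1, 0), J = (0, 1).
1. Q lies on line JH with JQ:QH = 3:2 ⇒ Q = (0, 2/5)
2. N is the centroid of triangle JHR ⇒ N = (1/3, 1/3)
3. K is the centroid of triangle HJN ⇒ K = (1/9, 4/9)
4. W lies on line KH with KW:WH = 4:3 ⇒ W = (1/21, 4/21)
5. L lies on line RK with RL:LK = 3:4 ⇒ L = (13/21, 4/21)
6. U lies on line LQ with LU:UQ = 3:1 ⇒ U = (13/84, 73/210)
2·[URN] = 1/20, 2·[QJW] = -1/35
[URN]:[QJW] = 1/20:-1/35 = -7/4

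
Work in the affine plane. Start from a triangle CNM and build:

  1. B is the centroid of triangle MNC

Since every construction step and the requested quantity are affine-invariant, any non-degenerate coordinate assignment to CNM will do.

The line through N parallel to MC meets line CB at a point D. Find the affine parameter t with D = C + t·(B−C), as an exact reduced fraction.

Assign C = (0, 0), N = (1, 0), M = (0, 1) — the answer is frame-independent, so this choice is without loss of generality.
1. B is the centroid of triangle MNC ⇒ B = (1/3, 1/3)
through N parallel to MC: direction (0, -1); meets CB at D = (1, 1)
D = C + t·(B−C) with t = 3

t = 3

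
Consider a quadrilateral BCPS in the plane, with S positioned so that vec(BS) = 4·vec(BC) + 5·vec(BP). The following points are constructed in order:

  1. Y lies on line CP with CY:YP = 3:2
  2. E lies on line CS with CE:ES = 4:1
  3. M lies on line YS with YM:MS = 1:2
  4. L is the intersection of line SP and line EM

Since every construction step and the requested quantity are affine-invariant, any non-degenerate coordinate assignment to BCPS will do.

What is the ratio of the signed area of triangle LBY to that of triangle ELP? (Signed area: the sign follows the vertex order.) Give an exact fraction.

Assign B = (0, 0), C = (1, 0), P = (0, 1), S = (4, 5) — the answer is frame-independent, so this choice is without loss of generality.
1. Y lies on line CP with CY:YP = 3:2 ⇒ Y = (2/5, 3/5)
2. E lies on line CS with CE:ES = 4:1 ⇒ E = (17/5, 4)
3. M lies on line YS with YM:MS = 1:2 ⇒ M = (8/5, 31/15)
4. L is the intersection of line SP and line EM ⇒ L = (44/5, 49/5)
2·[LBY] = -34/25, 2·[ELP] = 88/25
[LBY]:[ELP] = -34/25:88/25 = -17/44

[LBY]:[ELP] = -17/44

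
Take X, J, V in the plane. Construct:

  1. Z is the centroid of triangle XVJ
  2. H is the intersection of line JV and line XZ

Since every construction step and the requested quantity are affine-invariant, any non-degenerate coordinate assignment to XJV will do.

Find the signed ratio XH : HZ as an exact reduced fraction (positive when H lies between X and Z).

XH:HZ = -3

Assign X = (0, 0), J = (1, 0), V = (0, 1) — the answer is frame-independent, so this choice is without loss of generality.
1. Z is the centroid of triangle XVJ ⇒ Z = (1/3, 1/3)
2. H is the intersection of line JV and line XZ ⇒ H = (1/2, 1/2)
H = X + t·(Z−X) with t = 3/2, so XH:HZ = t:(1−t) = 3/2:-1/2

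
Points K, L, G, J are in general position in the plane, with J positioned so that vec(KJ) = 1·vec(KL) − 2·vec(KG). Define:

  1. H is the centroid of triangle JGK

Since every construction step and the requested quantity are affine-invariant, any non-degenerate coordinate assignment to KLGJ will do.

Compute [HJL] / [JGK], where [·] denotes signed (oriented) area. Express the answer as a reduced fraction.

Choose coordinates K = (0, 0), L = (1, 0), G = (0, 1), J = (1, -2).
1. H is the centroid of triangle JGK ⇒ H = (1/3, -1/3)
2·[HJL] = 4/3, 2·[JGK] = 1
[HJL]:[JGK] = 4/3:1 = 4/3

[HJL]:[JGK] = 4/3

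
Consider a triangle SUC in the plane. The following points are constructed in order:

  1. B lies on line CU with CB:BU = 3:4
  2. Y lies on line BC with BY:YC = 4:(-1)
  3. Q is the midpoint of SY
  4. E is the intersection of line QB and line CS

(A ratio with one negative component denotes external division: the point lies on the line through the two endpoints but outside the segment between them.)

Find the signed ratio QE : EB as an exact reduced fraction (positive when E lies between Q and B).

Choose coordinates S = (0, 0), U = (1, 0), C = (0, 1).
1. B lies on line CU with CB:BU = 3:4 ⇒ B = (3/7, 4/7)
2. Y lies on line BC with BY:YC = 4:(-1) ⇒ Y = (-1/7, 8/7)
3. Q is the midpoint of SY ⇒ Q = (-1/14, 4/7)
4. E is the intersection of line QB and line CS ⇒ E = (0, 4/7)
E = Q + t·(B−Q) with t = 1/7, so QE:EB = t:(1−t) = 1/7:6/7

QE:EB = 1/6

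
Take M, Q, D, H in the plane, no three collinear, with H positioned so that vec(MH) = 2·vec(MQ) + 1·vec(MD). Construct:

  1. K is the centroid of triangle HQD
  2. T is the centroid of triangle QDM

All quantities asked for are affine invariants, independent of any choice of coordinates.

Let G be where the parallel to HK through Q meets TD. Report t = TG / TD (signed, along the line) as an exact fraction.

t = -5/7

Work in coordinates with M = (0, 0), Q = (1, 0), D = (0, 1), H = (2, 1).
1. K is the centroid of triangle HQD ⇒ K = (1, 2/3)
2. T is the centroid of triangle QDM ⇒ T = (1/3, 1/3)
through Q parallel to HK: direction (-1, -1/3); meets TD at G = (4/7, -1/7)
G = T + t·(D−T) with t = -5/7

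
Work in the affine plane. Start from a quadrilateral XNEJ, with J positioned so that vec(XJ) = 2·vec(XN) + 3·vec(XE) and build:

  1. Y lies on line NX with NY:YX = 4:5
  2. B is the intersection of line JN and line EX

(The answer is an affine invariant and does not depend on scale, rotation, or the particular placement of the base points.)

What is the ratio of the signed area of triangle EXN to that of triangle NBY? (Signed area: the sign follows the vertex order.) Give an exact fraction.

[EXN]:[NBY] = -3/4

Choose coordinates X = (0, 0), N = (1, 0), E = (0, 1), J = (2, 3).
1. Y lies on line NX with NY:YX = 4:5 ⇒ Y = (5/9, 0)
2. B is the intersection of line JN and line EX ⇒ B = (0, -3)
2·[EXN] = 1, 2·[NBY] = -4/3
[EXN]:[NBY] = 1:-4/3 = -3/4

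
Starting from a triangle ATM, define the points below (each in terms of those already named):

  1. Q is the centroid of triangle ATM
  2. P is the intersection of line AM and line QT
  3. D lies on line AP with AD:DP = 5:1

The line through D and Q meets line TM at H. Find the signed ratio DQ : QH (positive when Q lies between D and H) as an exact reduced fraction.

Work in coordinates with A = (0, 0), T = (1, 0), M = (0, 1).
1. Q is the centroid of triangle ATM ⇒ Q = (1/3, 1/3)
2. P is the intersection of line AM and line QT ⇒ P = (0, 1/2)
3. D lies on line AP with AD:DP = 5:1 ⇒ D = (0, 5/12)
line DQ meets TM at H = (7/9, 2/9)
Q = D + t·(H−D) with t = 3/7, so DQ:QH = 3/7:4/7

DQ:QH = 3/4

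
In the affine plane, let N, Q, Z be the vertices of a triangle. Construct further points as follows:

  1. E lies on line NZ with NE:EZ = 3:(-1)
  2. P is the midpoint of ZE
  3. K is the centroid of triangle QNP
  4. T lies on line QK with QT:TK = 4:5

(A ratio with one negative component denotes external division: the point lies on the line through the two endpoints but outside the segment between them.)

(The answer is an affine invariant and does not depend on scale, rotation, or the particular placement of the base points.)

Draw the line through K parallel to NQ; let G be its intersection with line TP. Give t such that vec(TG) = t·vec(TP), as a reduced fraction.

Work in coordinates with N = (0, 0), Q = (1, 0), Z = (0, 1).
1. E lies on line NZ with NE:EZ = 3:(-1) ⇒ E = (0, 3/2)
2. P is the midpoint of ZE ⇒ P = (0, 5/4)
3. K is the centroid of triangle QNP ⇒ K = (1/3, 5/12)
4. T lies on line QK with QT:TK = 4:5 ⇒ T = (19/27, 5/27)
through K parallel to NQ: direction (1, 0); meets TP at G = (38/69, 5/12)
G = T + t·(P−T) with t = 5/23

t = 5/23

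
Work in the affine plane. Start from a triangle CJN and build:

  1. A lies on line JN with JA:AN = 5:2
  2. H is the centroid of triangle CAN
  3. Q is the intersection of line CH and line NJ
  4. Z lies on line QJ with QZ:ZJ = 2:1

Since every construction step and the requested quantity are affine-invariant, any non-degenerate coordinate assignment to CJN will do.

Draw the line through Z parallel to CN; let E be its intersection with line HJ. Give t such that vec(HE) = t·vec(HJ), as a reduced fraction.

Work in coordinates with C = (0, 0), J = (1, 0), N = (0, 1).
1. A lies on line JN with JA:AN = 5:2 ⇒ A = (2/7, 5/7)
2. H is the centroid of triangle CAN ⇒ H = (2/21, 4/7)
3. Q is the intersection of line CH and line NJ ⇒ Q = (1/7, 6/7)
4. Z lies on line QJ with QZ:ZJ = 2:1 ⇒ Z = (5/7, 2/7)
through Z parallel to CN: direction (0, 1); meets HJ at E = (5/7, 24/133)
E = H + t·(J−H) with t = 13/19

t = 13/19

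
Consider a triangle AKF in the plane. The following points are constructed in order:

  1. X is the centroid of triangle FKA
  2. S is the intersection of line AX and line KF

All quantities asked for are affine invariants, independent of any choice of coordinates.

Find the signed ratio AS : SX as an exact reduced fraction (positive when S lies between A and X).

Assign A = (0, 0), K = (1, 0), F = (0, 1) — the answer is frame-independent, so this choice is without loss of generality.
1. X is the centroid of triangle FKA ⇒ X = (1/3, 1/3)
2. S is the intersection of line AX and line KF ⇒ S = (1/2, 1/2)
S = A + t·(X−A) with t = 3/2, so AS:SX = t:(1−t) = 3/2:-1/2

AS:SX = -3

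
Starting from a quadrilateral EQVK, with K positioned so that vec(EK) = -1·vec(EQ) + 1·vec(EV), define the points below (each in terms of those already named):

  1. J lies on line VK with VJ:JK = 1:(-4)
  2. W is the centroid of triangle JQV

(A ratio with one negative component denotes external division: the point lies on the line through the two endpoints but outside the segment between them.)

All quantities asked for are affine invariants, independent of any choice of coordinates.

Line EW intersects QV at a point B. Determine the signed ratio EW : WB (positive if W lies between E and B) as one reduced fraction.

Set E = (0, 0), Q = (1, 0), V = (0, 1), K = (-1, 1); any affine frame gives the same invariant.
1. J lies on line VK with VJ:JK = 1:(-4) ⇒ J = (1/3, 1)
2. W is the centroid of triangle JQV ⇒ W = (4/9, 2/3)
line EW meets QV at B = (2/5, 3/5)
W = E + t·(B−E) with t = 10/9, so EW:WB = 10/9:-1/9

EW:WB = -10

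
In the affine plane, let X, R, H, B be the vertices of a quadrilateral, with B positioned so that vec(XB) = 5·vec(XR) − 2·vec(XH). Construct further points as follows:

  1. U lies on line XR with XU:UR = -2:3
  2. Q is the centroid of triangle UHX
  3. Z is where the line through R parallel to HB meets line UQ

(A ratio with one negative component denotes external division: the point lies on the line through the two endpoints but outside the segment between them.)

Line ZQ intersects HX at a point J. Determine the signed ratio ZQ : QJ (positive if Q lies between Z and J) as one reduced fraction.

Work in coordinates with X = (0, 0), R = (1, 0), H = (0, 1), B = (5, -2).
1. U lies on line XR with XU:UR = -2:3 ⇒ U = (-2, 0)
2. Q is the centroid of triangle UHX ⇒ Q = (-2/3, 1/3)
3. Z is where the line through R parallel to HB meets line UQ ⇒ Z = (2/17, 9/17)
line ZQ meets HX at J = (0, 1/2)
Q = Z + t·(J−Z) with t = 20/3, so ZQ:QJ = 20/3:-17/3

ZQ:QJ = -20/17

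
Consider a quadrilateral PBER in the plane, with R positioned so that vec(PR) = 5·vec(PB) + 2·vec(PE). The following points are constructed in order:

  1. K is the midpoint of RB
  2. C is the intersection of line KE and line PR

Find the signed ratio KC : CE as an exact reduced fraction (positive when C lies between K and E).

KC:CE = 1/5

Choose coordinates P = (0, 0), B = (1, 0), E = (0, 1), R = (5, 2).
1. K is the midpoint of RB ⇒ K = (3, 1)
2. C is the intersection of line KE and line PR ⇒ C = (5/2, 1)
C = K + t·(E−K) with t = 1/6, so KC:CE = t:(1−t) = 1/6:5/6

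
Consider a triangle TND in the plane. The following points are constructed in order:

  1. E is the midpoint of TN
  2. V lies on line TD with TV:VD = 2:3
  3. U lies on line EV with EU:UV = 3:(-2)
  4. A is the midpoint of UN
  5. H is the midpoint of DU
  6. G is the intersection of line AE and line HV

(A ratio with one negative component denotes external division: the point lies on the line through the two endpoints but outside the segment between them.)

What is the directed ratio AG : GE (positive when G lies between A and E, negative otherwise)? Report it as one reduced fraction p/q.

Choose coordinates T = (0, 0), N = (1, 0), D = (0, 1).
1. E is the midpoint of TN ⇒ E = (1/2, 0)
2. V lies on line TD with TV:VD = 2:3 ⇒ V = (0, 2/5)
3. U lies on line EV with EU:UV = 3:(-2) ⇒ U = (-1, 6/5)
4. A is the midpoint of UN ⇒ A = (0, 3/5)
5. H is the midpoint of DU ⇒ H = (-1/2, 11/10)
6. G is the intersection of line AE and line HV ⇒ G = (-1, 9/5)
G = A + t·(E−A) with t = -2, so AG:GE = t:(1−t) = -2:3

AG:GE = -2/3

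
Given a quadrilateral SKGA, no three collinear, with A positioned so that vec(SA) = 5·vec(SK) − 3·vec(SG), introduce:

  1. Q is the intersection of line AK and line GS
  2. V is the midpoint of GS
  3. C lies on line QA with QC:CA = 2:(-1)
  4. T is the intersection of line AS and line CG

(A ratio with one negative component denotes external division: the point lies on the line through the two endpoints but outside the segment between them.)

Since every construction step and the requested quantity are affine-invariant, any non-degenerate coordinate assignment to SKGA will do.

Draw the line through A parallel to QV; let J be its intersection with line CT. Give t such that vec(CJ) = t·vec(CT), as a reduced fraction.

Work in coordinates with S = (0, 0), K = (1, 0), G = (0, 1), A = (5, -3).
1. Q is the intersection of line AK and line GS ⇒ Q = (0, 3/4)
2. V is the midpoint of GS ⇒ V = (0, 1/2)
3. C lies on line QA with QC:CA = 2:(-1) ⇒ C = (10, -27/4)
4. T is the intersection of line AS and line CG ⇒ T = (40/7, -24/7)
through A parallel to QV: direction (0, -1/4); meets CT at J = (5, -23/8)
J = C + t·(T−C) with t = 7/6

t = 7/6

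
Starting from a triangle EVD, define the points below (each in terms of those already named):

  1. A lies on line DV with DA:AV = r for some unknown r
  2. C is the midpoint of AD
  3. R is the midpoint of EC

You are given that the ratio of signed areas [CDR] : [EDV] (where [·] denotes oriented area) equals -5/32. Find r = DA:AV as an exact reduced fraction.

r = 5/3

Assign E = (0, 0), V = (1, 0), D = (0, 1) — the answer is frame-independent, so this choice is without loss of generality.
1. With DA:AV = r, write λ = r/(r+1) so A = D + λ·(V−D); A is affine-linear in λ
2. C is the midpoint of AD ⇒ C is an affine combination of earlier points and hence also affine-linear in λ
3. R is the midpoint of EC ⇒ R is an affine combination of earlier points and hence also affine-linear in λ
Every point depending on A is an affine combination of A and λ-independent points, so each such coordinate is linear in λ; the λ² term in each signed area is a multiple of (V−D)×(V−D) = 0, so 2·[CDR] and 2·[EDV] are each linear in λ. Evaluating at λ=0 and λ=1:
  2·[CDR] = 1/4·λ,   2·[EDV] = -1
So [CDR]:[EDV] = (1/4·λ) / (-1). Setting this equal to -5/32:
  1/4·λ = -5/32·(-1)  ⇒  λ = 5/8
Then r = λ/(1−λ) = (5/8)/(3/8) = 5/3. Check: with r = 5/3, A = (5/8, 3/8) and [CDR]:[EDV] = -5/32 as required.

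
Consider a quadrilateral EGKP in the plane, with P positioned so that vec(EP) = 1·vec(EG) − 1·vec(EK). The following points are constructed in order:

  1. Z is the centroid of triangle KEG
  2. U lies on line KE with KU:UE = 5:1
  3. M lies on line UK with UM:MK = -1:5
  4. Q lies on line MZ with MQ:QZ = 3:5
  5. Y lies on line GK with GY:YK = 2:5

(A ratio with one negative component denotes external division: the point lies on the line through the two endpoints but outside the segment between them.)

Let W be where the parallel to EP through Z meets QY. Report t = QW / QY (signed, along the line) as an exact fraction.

t = 85/149

Assign E = (0, 0), G = (1, 0), K = (0, 1), P = (1, -1) — the answer is frame-independent, so this choice is without loss of generality.
1. Z is the centroid of triangle KEG ⇒ Z = (1/3, 1/3)
2. U lies on line KE with KU:UE = 5:1 ⇒ U = (0, 1/6)
3. M lies on line UK with UM:MK = -1:5 ⇒ M = (0, -1/24)
4. Q lies on line MZ with MQ:QZ = 3:5 ⇒ Q = (1/8, 19/192)
5. Y lies on line GK with GY:YK = 2:5 ⇒ Y = (5/7, 2/7)
through Z parallel to EP: direction (1, -1); meets QY at W = (481/1043, 643/3129)
W = Q + t·(Y−Q) with t = 85/149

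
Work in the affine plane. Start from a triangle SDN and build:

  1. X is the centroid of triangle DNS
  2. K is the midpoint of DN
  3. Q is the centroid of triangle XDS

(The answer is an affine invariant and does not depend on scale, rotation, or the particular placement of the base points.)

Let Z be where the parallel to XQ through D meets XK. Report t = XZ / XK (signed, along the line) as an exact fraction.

t = 2

Choose coordinates S = (0, 0), D = (1, 0), N = (0, 1).
1. X is the centroid of triangle DNS ⇒ X = (1/3, 1/3)
2. K is the midpoint of DN ⇒ K = (1/2, 1/2)
3. Q is the centroid of triangle XDS ⇒ Q = (4/9, 1/9)
through D parallel to XQ: direction (1/9, -2/9); meets XK at Z = (2/3, 2/3)
Z = X + t·(K−X) with t = 2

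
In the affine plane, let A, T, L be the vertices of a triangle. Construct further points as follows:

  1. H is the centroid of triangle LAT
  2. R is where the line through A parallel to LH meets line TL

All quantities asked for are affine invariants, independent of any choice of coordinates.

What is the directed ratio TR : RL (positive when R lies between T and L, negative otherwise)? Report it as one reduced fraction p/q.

TR:RL = -2

Set A = (0, 0), T = (1, 0), L = (0, 1); any affine frame gives the same invariant.
1. H is the centroid of triangle LAT ⇒ H = (1/3, 1/3)
2. R is where the line through A parallel to LH meets line TL ⇒ R = (-1, 2)
R = T + t·(L−T) with t = 2, so TR:RL = t:(1−t) = 2:-1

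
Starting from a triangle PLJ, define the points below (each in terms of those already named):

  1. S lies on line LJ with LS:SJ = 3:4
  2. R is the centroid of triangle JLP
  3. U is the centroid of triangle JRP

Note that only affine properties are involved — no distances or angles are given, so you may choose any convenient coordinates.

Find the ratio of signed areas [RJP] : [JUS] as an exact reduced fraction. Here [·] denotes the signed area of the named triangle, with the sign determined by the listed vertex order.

Work in coordinates with P = (0, 0), L = (1, 0), J = (0, 1).
1. S lies on line LJ with LS:SJ = 3:4 ⇒ S = (4/7, 3/7)
2. R is the centroid of triangle JLP ⇒ R = (1/3, 1/3)
3. U is the centroid of triangle JRP ⇒ U = (1/9, 4/9)
2·[RJP] = 1/3, 2·[JUS] = 16/63
[RJP]:[JUS] = 1/3:16/63 = 21/16

[RJP]:[JUS] = 21/16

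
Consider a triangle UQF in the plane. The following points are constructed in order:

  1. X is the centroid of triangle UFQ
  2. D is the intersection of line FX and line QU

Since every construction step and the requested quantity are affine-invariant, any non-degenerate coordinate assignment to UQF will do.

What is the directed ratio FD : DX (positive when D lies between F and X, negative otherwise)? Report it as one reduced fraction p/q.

Work in coordinates with U = (0, 0), Q = (1, 0), F = (0, 1).
1. X is the centroid of triangle UFQ ⇒ X = (1/3, 1/3)
2. D is the intersection of line FX and line QU ⇒ D = (1/2, 0)
D = F + t·(X−F) with t = 3/2, so FD:DX = t:(1−t) = 3/2:-1/2

FD:DX = -3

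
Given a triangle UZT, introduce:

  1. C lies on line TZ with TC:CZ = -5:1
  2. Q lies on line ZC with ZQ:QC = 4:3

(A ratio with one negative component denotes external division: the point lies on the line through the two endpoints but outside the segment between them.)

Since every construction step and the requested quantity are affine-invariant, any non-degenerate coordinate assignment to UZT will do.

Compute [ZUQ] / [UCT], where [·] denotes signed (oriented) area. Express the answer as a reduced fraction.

[ZUQ]:[UCT] = 4/35

Work in coordinates with U = (0, 0), Z = (1, 0), T = (0, 1).
1. C lies on line TZ with TC:CZ = -5:1 ⇒ C = (5/4, -1/4)
2. Q lies on line ZC with ZQ:QC = 4:3 ⇒ Q = (8/7, -1/7)
2·[ZUQ] = 1/7, 2·[UCT] = 5/4
[ZUQ]:[UCT] = 1/7:5/4 = 4/35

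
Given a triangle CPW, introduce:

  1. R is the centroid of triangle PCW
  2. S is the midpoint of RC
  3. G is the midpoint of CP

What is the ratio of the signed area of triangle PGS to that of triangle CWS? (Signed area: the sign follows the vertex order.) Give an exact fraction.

[PGS]:[CWS] = 1/2

Assign C = (0, 0), P = (1, 0), W = (0, 1) — the answer is frame-independent, so this choice is without loss of generality.
1. R is the centroid of triangle PCW ⇒ R = (1/3, 1/3)
2. S is the midpoint of RC ⇒ S = (1/6, 1/6)
3. G is the midpoint of CP ⇒ G = (1/2, 0)
2·[PGS] = -1/12, 2·[CWS] = -1/6
[PGS]:[CWS] = -1/12:-1/6 = 1/2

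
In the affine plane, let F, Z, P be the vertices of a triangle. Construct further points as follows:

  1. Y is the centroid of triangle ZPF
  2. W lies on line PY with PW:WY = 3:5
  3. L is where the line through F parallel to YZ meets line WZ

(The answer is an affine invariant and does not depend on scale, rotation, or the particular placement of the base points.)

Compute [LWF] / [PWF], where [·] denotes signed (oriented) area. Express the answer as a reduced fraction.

Set F = (0, 0), Z = (1, 0), P = (0, 1); any affine frame gives the same invariant.
1. Y is the centroid of triangle ZPF ⇒ Y = (1/3, 1/3)
2. W lies on line PY with PW:WY = 3:5 ⇒ W = (1/8, 3/4)
3. L is where the line through F parallel to YZ meets line WZ ⇒ L = (12/5, -6/5)
2·[LWF] = 39/20, 2·[PWF] = -1/8
[LWF]:[PWF] = 39/20:-1/8 = -78/5

[LWF]:[PWF] = -78/5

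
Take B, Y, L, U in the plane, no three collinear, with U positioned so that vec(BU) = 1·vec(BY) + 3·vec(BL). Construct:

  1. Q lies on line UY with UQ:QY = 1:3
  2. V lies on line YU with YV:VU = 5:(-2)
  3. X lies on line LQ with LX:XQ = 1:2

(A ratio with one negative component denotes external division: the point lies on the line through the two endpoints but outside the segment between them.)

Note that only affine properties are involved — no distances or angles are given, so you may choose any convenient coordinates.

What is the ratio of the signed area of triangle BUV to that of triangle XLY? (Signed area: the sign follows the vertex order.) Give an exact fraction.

[BUV]:[XLY] = 8/3

Set B = (0, 0), Y = (1, 0), L = (0, 1), U = (1, 3); any affine frame gives the same invariant.
1. Q lies on line UY with UQ:QY = 1:3 ⇒ Q = (1, 9/4)
2. V lies on line YU with YV:VU = 5:(-2) ⇒ V = (1, 5)
3. X lies on line LQ with LX:XQ = 1:2 ⇒ X = (1/3, 17/12)
2·[BUV] = 2, 2·[XLY] = 3/4
[BUV]:[XLY] = 2:3/4 = 8/3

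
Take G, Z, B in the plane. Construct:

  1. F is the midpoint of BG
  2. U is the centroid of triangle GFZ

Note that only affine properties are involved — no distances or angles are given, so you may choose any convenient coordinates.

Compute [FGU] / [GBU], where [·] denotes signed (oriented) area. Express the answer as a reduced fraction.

Choose coordinates G = (0, 0), Z = (1, 0), B = (0, 1).
1. F is the midpoint of BG ⇒ F = (0, 1/2)
2. U is the centroid of triangle GFZ ⇒ U = (1/3, 1/6)
2·[FGU] = 1/6, 2·[GBU] = -1/3
[FGU]:[GBU] = 1/6:-1/3 = -1/2

[FGU]:[GBU] = -1/2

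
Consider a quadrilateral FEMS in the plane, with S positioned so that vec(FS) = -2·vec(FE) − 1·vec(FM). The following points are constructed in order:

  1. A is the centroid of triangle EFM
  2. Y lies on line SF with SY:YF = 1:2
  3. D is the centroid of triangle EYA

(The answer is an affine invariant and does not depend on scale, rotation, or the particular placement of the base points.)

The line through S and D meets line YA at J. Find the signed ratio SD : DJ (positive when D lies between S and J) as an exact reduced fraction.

SD:DJ = -14/11

Set F = (0, 0), E = (1, 0), M = (0, 1), S = (-2, -1); any affine frame gives the same invariant.
1. A is the centroid of triangle EFM ⇒ A = (1/3, 1/3)
2. Y lies on line SF with SY:YF = 1:2 ⇒ Y = (-4/3, -2/3)
3. D is the centroid of triangle EYA ⇒ D = (0, -1/9)
line SD meets YA at J = (-11/7, -17/21)
D = S + t·(J−S) with t = 14/3, so SD:DJ = 14/3:-11/3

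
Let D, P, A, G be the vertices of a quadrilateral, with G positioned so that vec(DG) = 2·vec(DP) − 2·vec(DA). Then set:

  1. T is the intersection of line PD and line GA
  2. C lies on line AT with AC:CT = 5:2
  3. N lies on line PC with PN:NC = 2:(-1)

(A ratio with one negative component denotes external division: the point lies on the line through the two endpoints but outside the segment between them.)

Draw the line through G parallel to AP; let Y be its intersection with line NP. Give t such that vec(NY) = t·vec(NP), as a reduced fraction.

t = -11/10

Choose coordinates D = (0, 0), P = (1, 0), A = (0, 1), G = (2, -2).
1. T is the intersection of line PD and line GA ⇒ T = (2/3, 0)
2. C lies on line AT with AC:CT = 5:2 ⇒ C = (10/21, 2/7)
3. N lies on line PC with PN:NC = 2:(-1) ⇒ N = (-1/21, 4/7)
through G parallel to AP: direction (1, -1); meets NP at Y = (-6/5, 6/5)
Y = N + t·(P−N) with t = -11/10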